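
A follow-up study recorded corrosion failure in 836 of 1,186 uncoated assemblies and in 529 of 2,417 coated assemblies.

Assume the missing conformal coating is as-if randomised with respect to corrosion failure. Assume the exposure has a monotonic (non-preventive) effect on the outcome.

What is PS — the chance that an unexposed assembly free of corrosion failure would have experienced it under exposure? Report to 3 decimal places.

PS ≈ 0.622

p₁ = P(outcome | exposed) = 836/1186 = 0.70489
p₀ = P(outcome | unexposed) = 529/2417 = 0.21887
Under exogeneity and monotonicity, PS = (p₁ − p₀) / (1 − p₀).
PS = (0.70489 − 0.21887) / (1 − 0.21887) = 0.48602 / 0.78113 ≈ 0.6222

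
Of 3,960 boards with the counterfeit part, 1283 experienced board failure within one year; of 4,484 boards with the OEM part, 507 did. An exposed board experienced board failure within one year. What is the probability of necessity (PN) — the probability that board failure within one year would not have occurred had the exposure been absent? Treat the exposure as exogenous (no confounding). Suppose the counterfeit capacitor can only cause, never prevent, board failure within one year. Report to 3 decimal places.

PN ≈ 0.651

p₁ = P(outcome | exposed) = 1283/3960 = 0.32399
p₀ = P(outcome | unexposed) = 507/4484 = 0.11307
Under exogeneity and monotonicity, PN = (p₁ − p₀) / p₁.
PN = (0.32399 − 0.11307) / 0.32399 = 0.21092 / 0.32399 ≈ 0.6510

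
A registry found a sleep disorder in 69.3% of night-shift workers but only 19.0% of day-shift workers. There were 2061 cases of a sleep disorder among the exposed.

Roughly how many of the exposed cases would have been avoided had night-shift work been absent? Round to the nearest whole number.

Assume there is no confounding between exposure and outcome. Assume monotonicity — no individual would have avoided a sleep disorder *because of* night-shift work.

p₁ = 0.693, p₀ = 0.19.
PN = (p₁ − p₀)/p₁ = (0.693 − 0.19) / 0.693 ≈ 0.72583.
Attributable cases ≈ PN × (exposed cases) = 0.72583 × 2061 ≈ 1495.94.

about 1496 cases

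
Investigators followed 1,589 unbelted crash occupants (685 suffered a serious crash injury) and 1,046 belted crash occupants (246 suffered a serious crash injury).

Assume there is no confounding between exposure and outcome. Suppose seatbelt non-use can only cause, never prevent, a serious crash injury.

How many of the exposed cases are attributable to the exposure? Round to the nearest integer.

p₁ = P(outcome | exposed) = 685/1589 = 0.43109
p₀ = P(outcome | unexposed) = 246/1046 = 0.23518
PN = (p₁ − p₀)/p₁ = (0.43109 − 0.23518) / 0.43109 ≈ 0.45445.
Attributable cases ≈ PN × (exposed cases) = 0.45445 × 685 ≈ 311.30.

about 311 cases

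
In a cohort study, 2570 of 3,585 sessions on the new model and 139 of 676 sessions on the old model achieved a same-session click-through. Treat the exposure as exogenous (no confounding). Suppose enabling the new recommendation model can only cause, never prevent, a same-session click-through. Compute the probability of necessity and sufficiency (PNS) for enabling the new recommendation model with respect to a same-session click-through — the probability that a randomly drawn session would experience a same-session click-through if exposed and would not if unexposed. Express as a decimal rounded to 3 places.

PNS ≈ 0.511

p₁ = P(outcome | exposed) = 2570/3585 = 0.71688
p₀ = P(outcome | unexposed) = 139/676 = 0.20562
Under exogeneity and monotonicity, PNS = p₁ − p₀.
PNS = 0.71688 − 0.20562 = 0.51125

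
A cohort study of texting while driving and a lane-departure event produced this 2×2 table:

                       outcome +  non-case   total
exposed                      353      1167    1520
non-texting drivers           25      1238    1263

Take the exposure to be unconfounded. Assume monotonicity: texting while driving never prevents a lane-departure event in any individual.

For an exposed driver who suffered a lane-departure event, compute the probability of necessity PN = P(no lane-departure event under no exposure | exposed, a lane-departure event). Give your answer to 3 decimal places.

PN ≈ 0.915

p₁ = P(outcome | exposed) = 353/1520 = 0.23224
p₀ = P(outcome | unexposed) = 25/1263 = 0.019794
Under exogeneity and monotonicity, PN = (p₁ − p₀)/p₁.
PN = (0.23224 − 0.019794) / 0.23224 ≈ 0.9148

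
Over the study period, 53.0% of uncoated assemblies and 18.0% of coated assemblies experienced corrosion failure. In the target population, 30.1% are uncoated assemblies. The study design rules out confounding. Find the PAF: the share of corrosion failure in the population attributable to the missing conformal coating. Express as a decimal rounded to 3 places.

p₁ = 0.53, p₀ = 0.18.
Overall risk P(Y=1) = π·p₁ + (1−π)·p₀ = 0.301×0.53 + 0.699×0.18 = 0.28535.
Under exogeneity, PAF = [P(Y=1) − p₀] / P(Y=1).
PAF = (0.28535 − 0.18) / 0.28535 ≈ 0.3692

PAF ≈ 0.369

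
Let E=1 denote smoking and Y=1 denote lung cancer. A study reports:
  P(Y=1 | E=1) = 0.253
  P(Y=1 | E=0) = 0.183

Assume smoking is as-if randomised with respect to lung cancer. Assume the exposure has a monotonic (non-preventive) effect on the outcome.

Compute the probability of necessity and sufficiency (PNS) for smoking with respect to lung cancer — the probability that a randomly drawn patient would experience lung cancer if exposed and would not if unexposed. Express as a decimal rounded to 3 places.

PNS ≈ 0.070

Let p₁ = 0.253, p₀ = 0.183.
Under exogeneity and monotonicity, PNS = p₁ − p₀.
PNS = 0.253 − 0.183 = 0.07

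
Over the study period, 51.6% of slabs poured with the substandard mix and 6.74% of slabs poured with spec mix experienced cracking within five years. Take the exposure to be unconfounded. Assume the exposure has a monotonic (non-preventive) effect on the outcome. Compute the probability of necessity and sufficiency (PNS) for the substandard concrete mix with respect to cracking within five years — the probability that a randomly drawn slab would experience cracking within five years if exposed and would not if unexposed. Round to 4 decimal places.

PNS ≈ 0.4486

p₁ = 0.516, p₀ = 0.0674.
Under exogeneity and monotonicity, PNS = p₁ − p₀.
PNS = 0.516 − 0.0674 = 0.4486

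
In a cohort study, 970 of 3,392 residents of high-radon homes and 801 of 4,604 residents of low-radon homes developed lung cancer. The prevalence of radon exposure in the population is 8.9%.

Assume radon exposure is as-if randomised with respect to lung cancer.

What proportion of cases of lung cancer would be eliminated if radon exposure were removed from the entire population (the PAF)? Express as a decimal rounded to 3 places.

p₁ = P(outcome | exposed) = 970/3392 = 0.28597
p₀ = P(outcome | unexposed) = 801/4604 = 0.17398
Overall risk P(Y=1) = π·p₁ + (1−π)·p₀ = 0.089×0.28597 + 0.911×0.17398 = 0.18395.
Under exogeneity, PAF = [P(Y=1) − p₀] / P(Y=1).
PAF = (0.18395 − 0.17398) / 0.18395 ≈ 0.0542

PAF ≈ 0.054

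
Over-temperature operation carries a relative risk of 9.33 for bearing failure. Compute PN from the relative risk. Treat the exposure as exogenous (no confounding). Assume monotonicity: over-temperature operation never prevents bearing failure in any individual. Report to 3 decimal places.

PN ≈ 0.893

Under exogeneity and monotonicity, PN = (RR − 1) / RR = 1 − 1/RR.
PN = (9.33 − 1) / 9.33 = 8.33 / 9.33 ≈ 0.8928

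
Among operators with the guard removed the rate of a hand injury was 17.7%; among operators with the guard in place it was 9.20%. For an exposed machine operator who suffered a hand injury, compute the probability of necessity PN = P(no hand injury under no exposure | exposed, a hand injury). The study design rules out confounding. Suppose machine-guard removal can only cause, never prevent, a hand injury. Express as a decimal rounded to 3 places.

PN ≈ 0.480

p₁ = 0.177, p₀ = 0.092.
Under exogeneity and monotonicity, PN = (p₁ − p₀) / p₁.
PN = (0.177 − 0.092) / 0.177 = 0.085 / 0.177 ≈ 0.4802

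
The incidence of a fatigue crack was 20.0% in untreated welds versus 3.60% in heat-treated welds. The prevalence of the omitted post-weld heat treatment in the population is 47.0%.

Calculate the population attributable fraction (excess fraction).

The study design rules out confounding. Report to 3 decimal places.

p₁ = 0.2, p₀ = 0.036.
Overall risk P(Y=1) = π·p₁ + (1−π)·p₀ = 0.47×0.2 + 0.53×0.036 = 0.11308.
Under exogeneity, PAF = [P(Y=1) − p₀] / P(Y=1).
PAF = (0.11308 − 0.036) / 0.11308 ≈ 0.6816

PAF ≈ 0.682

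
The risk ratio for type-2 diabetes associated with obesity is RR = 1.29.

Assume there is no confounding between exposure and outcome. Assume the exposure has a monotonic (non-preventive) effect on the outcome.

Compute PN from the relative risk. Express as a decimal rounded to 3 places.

PN ≈ 0.225

Under exogeneity and monotonicity, PN = (RR − 1) / RR = 1 − 1/RR.
PN = (1.29 − 1) / 1.29 = 0.29 / 1.29 ≈ 0.2248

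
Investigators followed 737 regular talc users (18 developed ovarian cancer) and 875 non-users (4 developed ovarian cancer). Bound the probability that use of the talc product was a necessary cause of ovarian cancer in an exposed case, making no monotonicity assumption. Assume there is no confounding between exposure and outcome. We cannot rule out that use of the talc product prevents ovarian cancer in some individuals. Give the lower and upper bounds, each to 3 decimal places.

0.813 ≤ PN ≤ 1.000

p₁ = P(outcome | exposed) = 18/737 = 0.024423
p₀ = P(outcome | unexposed) = 4/875 = 0.0045714
Under exogeneity alone the bounds on PN are max{0,(p₁−p₀)/p₁} ≤ PN ≤ min{1,(1−p₀)/p₁}.
  lower = (p₁ − p₀)/p₁ = 0.019852 / 0.024423 ≈ 0.8128
  upper = min{1, (1 − p₀)/p₁} = 0.99543 / 0.024423 ≈ 40.7573 → capped at 1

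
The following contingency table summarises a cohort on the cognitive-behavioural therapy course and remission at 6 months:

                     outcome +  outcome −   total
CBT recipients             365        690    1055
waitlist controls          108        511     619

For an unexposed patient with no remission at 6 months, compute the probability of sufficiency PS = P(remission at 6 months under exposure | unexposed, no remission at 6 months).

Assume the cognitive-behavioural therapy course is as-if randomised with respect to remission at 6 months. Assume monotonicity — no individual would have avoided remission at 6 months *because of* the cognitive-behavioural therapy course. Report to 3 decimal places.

p₁ = P(outcome | exposed) = 365/1055 = 0.34597
p₀ = P(outcome | unexposed) = 108/619 = 0.17447
Under exogeneity and monotonicity, PS = (p₁ − p₀)/(1 − p₀).
PS = (0.34597 − 0.17447) / 0.82553 ≈ 0.2077

PS ≈ 0.208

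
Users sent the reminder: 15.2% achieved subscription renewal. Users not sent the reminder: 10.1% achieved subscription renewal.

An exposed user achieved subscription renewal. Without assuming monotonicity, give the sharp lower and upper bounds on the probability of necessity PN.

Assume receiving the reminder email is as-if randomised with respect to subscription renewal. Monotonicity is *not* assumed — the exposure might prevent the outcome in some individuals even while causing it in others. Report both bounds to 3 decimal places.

0.336 ≤ PN ≤ 1.000

p₁ = 0.152, p₀ = 0.101.
Under exogeneity alone the bounds on PN are max{0,(p₁−p₀)/p₁} ≤ PN ≤ min{1,(1−p₀)/p₁}.
  lower = (p₁ − p₀)/p₁ = 0.051 / 0.152 ≈ 0.3355
  upper = min{1, (1 − p₀)/p₁} = 0.899 / 0.152 ≈ 5.9145 → capped at 1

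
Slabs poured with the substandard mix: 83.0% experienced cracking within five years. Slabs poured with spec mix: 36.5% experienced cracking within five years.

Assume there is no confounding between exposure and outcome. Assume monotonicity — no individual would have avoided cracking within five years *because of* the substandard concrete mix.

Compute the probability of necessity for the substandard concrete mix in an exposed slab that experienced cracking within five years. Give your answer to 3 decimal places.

p₁ = 0.83, p₀ = 0.365.
Under exogeneity and monotonicity, PN = (p₁ − p₀) / p₁.
PN = (0.83 − 0.365) / 0.83 = 0.465 / 0.83 ≈ 0.5602

PN ≈ 0.560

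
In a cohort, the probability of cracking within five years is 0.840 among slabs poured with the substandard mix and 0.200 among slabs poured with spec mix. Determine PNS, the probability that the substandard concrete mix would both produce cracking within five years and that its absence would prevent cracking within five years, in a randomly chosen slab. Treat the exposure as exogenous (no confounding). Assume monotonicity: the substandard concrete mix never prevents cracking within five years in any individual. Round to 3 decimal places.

PNS ≈ 0.640

Let p₁ = 0.84, p₀ = 0.2.
Under exogeneity and monotonicity, PNS = p₁ − p₀.
PNS = 0.84 − 0.2 = 0.64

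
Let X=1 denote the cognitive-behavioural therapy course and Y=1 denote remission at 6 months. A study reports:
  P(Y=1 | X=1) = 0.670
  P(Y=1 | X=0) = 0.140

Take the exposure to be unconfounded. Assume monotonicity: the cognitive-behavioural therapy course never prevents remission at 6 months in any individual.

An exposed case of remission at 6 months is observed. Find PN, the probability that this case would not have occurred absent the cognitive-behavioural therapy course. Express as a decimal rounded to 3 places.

Let p₁ = 0.67, p₀ = 0.14.
Under exogeneity and monotonicity, PN = (p₁ − p₀) / p₁.
PN = (0.67 − 0.14) / 0.67 = 0.53 / 0.67 ≈ 0.7910

PN ≈ 0.791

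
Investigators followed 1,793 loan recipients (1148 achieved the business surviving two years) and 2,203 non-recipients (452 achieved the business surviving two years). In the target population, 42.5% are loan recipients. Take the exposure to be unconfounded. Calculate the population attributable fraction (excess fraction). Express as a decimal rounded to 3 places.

PAF ≈ 0.474

p₁ = P(outcome | exposed) = 1148/1793 = 0.64027
p₀ = P(outcome | unexposed) = 452/2203 = 0.20517
Overall risk P(Y=1) = π·p₁ + (1−π)·p₀ = 0.425×0.64027 + 0.575×0.20517 = 0.39009.
Under exogeneity, PAF = [P(Y=1) − p₀] / P(Y=1).
PAF = (0.39009 − 0.20517) / 0.39009 ≈ 0.4740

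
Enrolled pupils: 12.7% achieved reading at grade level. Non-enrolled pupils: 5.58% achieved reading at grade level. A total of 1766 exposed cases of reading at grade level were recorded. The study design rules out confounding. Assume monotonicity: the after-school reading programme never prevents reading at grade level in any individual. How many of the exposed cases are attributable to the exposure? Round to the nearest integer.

about 990 cases

p₁ = 0.127, p₀ = 0.0558.
PN = (p₁ − p₀)/p₁ = (0.127 − 0.0558) / 0.127 ≈ 0.56063.
Attributable cases ≈ PN × (exposed cases) = 0.56063 × 1766 ≈ 990.07.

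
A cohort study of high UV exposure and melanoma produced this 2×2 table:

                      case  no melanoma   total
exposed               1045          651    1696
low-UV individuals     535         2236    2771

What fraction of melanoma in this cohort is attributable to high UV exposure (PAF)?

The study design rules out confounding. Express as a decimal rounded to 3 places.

PAF ≈ 0.454

p₁ = P(outcome | exposed) = 1045/1696 = 0.61616
p₀ = P(outcome | unexposed) = 535/2771 = 0.19307
Exposure prevalence π = 1696/4467 = 0.37967; overall risk P(Y=1) = 0.3537.
Under exogeneity, PAF = [P(Y=1) − p₀]/P(Y=1).
PAF = (0.3537 − 0.19307) / 0.3537 ≈ 0.4541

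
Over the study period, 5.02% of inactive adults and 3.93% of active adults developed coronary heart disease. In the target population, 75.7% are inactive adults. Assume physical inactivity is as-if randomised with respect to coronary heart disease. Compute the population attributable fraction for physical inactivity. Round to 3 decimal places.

PAF ≈ 0.174

p₁ = 0.0502, p₀ = 0.0393.
Overall risk P(Y=1) = π·p₁ + (1−π)·p₀ = 0.757×0.0502 + 0.243×0.0393 = 0.047551.
Under exogeneity, PAF = [P(Y=1) − p₀] / P(Y=1).
PAF = (0.047551 − 0.0393) / 0.047551 ≈ 0.1735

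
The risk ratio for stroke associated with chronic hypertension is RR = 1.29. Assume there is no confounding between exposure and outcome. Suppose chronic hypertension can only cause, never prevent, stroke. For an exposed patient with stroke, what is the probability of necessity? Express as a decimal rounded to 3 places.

Under exogeneity and monotonicity, PN = (RR − 1) / RR = 1 − 1/RR.
PN = (1.29 − 1) / 1.29 = 0.29 / 1.29 ≈ 0.2248

PN ≈ 0.225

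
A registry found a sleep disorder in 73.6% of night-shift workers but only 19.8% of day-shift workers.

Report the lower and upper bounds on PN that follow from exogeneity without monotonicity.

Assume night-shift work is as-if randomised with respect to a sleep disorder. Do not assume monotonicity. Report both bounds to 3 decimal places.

p₁ = 0.736, p₀ = 0.198.
Under exogeneity alone the bounds on PN are max{0,(p₁−p₀)/p₁} ≤ PN ≤ min{1,(1−p₀)/p₁}.
  lower = (p₁ − p₀)/p₁ = 0.538 / 0.736 ≈ 0.7310
  upper = min{1, (1 − p₀)/p₁} = 0.802 / 0.736 ≈ 1.0897 → capped at 1

0.731 ≤ PN ≤ 1.000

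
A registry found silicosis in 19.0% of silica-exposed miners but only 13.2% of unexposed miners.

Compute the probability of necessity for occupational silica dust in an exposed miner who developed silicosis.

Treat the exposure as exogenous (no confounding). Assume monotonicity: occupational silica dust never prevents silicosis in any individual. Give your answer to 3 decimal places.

p₁ = 0.19, p₀ = 0.132.
Under exogeneity and monotonicity, PN = (p₁ − p₀) / p₁.
PN = (0.19 − 0.132) / 0.19 = 0.058 / 0.19 ≈ 0.3053

PN ≈ 0.305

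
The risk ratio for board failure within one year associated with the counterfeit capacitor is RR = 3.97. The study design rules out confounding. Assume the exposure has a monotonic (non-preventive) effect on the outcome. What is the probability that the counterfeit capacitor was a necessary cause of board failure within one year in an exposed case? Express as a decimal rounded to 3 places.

Under exogeneity and monotonicity, PN = (RR − 1) / RR = 1 − 1/RR.
PN = (3.97 − 1) / 3.97 = 2.97 / 3.97 ≈ 0.7481

PN ≈ 0.748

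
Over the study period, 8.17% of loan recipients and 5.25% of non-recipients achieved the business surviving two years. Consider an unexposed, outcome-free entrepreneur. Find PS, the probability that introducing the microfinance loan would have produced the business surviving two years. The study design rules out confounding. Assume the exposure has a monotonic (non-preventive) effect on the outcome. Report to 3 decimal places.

p₁ = 0.0817, p₀ = 0.0525.
Under exogeneity and monotonicity, PS = (p₁ − p₀) / (1 − p₀).
PS = (0.0817 − 0.0525) / (1 − 0.0525) = 0.0292 / 0.9475 ≈ 0.0308

PS ≈ 0.031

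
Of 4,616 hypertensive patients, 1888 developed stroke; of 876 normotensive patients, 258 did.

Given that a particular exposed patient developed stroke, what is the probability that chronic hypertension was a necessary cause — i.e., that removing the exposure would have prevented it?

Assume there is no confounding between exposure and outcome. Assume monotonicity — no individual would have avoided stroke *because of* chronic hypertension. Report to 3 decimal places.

PN ≈ 0.280

p₁ = P(outcome | exposed) = 1888/4616 = 0.40901
p₀ = P(outcome | unexposed) = 258/876 = 0.29452
Under exogeneity and monotonicity, PN = (p₁ − p₀) / p₁.
PN = (0.40901 − 0.29452) / 0.40901 = 0.11449 / 0.40901 ≈ 0.2799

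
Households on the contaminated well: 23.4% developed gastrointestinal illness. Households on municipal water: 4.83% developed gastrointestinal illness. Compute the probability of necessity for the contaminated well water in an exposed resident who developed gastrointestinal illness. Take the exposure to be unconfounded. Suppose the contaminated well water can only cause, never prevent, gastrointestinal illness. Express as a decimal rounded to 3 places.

PN ≈ 0.794

p₁ = 0.234, p₀ = 0.0483.
Under exogeneity and monotonicity, PN = (p₁ − p₀) / p₁.
PN = (0.234 − 0.0483) / 0.234 = 0.1857 / 0.234 ≈ 0.7936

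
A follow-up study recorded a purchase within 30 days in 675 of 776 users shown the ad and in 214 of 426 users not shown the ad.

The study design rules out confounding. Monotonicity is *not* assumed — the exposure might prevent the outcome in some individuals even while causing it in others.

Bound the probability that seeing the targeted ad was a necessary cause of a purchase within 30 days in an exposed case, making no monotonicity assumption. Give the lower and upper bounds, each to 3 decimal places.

p₁ = P(outcome | exposed) = 675/776 = 0.86985
p₀ = P(outcome | unexposed) = 214/426 = 0.50235
Under exogeneity alone the bounds on PN are max{0,(p₁−p₀)/p₁} ≤ PN ≤ min{1,(1−p₀)/p₁}.
  lower = (p₁ − p₀)/p₁ = 0.3675 / 0.86985 ≈ 0.4225
  upper = min{1, (1 − p₀)/p₁} = 0.49765 / 0.86985 ≈ 0.5721

0.422 ≤ PN ≤ 0.572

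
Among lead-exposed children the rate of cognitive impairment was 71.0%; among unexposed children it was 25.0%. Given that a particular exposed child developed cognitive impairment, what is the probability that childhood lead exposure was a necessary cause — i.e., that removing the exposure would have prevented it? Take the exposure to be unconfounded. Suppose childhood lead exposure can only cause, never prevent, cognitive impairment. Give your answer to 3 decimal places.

p₁ = 0.71, p₀ = 0.25.
Under exogeneity and monotonicity, PN = (p₁ − p₀) / p₁.
PN = (0.71 − 0.25) / 0.71 = 0.46 / 0.71 ≈ 0.6479

PN ≈ 0.648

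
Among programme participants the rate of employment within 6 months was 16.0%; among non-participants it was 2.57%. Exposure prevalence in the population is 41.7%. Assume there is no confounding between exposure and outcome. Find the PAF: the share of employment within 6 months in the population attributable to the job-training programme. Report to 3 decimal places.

PAF ≈ 0.685

p₁ = 0.16, p₀ = 0.0257.
Overall risk P(Y=1) = π·p₁ + (1−π)·p₀ = 0.417×0.16 + 0.583×0.0257 = 0.081703.
Under exogeneity, PAF = [P(Y=1) − p₀] / P(Y=1).
PAF = (0.081703 − 0.0257) / 0.081703 ≈ 0.6854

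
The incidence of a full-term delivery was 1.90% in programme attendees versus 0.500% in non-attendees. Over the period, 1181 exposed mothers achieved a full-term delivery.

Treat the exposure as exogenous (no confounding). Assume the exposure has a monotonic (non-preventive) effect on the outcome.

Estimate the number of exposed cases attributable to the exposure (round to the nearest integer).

p₁ = 0.019, p₀ = 0.005.
PN = (p₁ − p₀)/p₁ = (0.019 − 0.005) / 0.019 ≈ 0.73684.
Attributable cases ≈ PN × (exposed cases) = 0.73684 × 1181 ≈ 870.21.

about 870 cases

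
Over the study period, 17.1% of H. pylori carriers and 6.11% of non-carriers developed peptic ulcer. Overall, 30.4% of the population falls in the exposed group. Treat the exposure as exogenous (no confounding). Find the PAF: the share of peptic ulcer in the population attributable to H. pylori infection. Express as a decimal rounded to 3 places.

p₁ = 0.171, p₀ = 0.0611.
Overall risk P(Y=1) = π·p₁ + (1−π)·p₀ = 0.304×0.171 + 0.696×0.0611 = 0.09451.
Under exogeneity, PAF = [P(Y=1) − p₀] / P(Y=1).
PAF = (0.09451 − 0.0611) / 0.09451 ≈ 0.3535

PAF ≈ 0.354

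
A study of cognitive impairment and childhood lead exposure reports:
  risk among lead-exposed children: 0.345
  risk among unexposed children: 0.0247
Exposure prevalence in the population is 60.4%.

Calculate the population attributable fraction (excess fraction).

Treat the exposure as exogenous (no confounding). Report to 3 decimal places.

PAF ≈ 0.887

Let p₁ = 0.345, p₀ = 0.0247.
Overall risk P(Y=1) = π·p₁ + (1−π)·p₀ = 0.604×0.345 + 0.396×0.0247 = 0.21816.
Under exogeneity, PAF = [P(Y=1) − p₀] / P(Y=1).
PAF = (0.21816 − 0.0247) / 0.21816 ≈ 0.8868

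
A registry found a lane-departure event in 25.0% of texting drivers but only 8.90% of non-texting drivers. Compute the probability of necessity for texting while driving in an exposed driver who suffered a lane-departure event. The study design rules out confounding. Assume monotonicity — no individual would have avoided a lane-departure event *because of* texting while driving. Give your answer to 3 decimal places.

PN ≈ 0.644

p₁ = 0.25, p₀ = 0.089.
Under exogeneity and monotonicity, PN = (p₁ − p₀) / p₁.
PN = (0.25 − 0.089) / 0.25 = 0.161 / 0.25 ≈ 0.6440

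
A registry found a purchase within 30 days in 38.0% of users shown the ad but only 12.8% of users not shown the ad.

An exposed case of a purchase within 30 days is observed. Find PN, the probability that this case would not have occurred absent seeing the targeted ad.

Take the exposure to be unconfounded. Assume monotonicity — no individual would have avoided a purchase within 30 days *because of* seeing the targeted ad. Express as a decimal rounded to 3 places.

PN ≈ 0.663

p₁ = 0.38, p₀ = 0.128.
Under exogeneity and monotonicity, PN = (p₁ − p₀) / p₁.
PN = (0.38 − 0.128) / 0.38 = 0.252 / 0.38 ≈ 0.6632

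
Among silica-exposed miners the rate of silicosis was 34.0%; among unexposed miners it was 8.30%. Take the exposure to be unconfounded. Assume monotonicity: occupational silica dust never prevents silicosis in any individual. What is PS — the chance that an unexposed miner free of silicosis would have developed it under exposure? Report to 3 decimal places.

PS ≈ 0.280

p₁ = 0.34, p₀ = 0.083.
Under exogeneity and monotonicity, PS = (p₁ − p₀) / (1 − p₀).
PS = (0.34 − 0.083) / (1 − 0.083) = 0.257 / 0.917 ≈ 0.2803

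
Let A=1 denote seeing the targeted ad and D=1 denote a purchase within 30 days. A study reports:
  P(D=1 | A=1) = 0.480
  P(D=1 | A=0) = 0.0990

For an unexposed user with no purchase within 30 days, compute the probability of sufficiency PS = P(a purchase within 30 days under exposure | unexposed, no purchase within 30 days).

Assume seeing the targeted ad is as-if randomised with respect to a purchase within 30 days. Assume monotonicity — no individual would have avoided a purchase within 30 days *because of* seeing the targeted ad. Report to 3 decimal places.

Let p₁ = 0.48, p₀ = 0.099.
Under exogeneity and monotonicity, PS = (p₁ − p₀) / (1 − p₀).
PS = (0.48 − 0.099) / (1 − 0.099) = 0.381 / 0.901 ≈ 0.4229

PS ≈ 0.423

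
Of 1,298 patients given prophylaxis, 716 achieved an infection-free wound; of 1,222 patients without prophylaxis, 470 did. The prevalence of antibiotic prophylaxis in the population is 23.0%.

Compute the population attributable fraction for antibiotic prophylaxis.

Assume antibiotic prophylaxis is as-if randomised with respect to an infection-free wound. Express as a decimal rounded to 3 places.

PAF ≈ 0.091

p₁ = P(outcome | exposed) = 716/1298 = 0.55162
p₀ = P(outcome | unexposed) = 470/1222 = 0.38462
Overall risk P(Y=1) = π·p₁ + (1−π)·p₀ = 0.23×0.55162 + 0.77×0.38462 = 0.42303.
Under exogeneity, PAF = [P(Y=1) − p₀] / P(Y=1).
PAF = (0.42303 − 0.38462) / 0.42303 ≈ 0.0908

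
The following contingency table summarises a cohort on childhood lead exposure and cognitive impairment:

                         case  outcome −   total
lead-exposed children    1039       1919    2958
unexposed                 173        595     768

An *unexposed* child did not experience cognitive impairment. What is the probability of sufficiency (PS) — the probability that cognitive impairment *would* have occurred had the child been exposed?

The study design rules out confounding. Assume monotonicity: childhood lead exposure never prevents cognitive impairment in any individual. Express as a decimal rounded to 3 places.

PS ≈ 0.163

p₁ = P(outcome | exposed) = 1039/2958 = 0.35125
p₀ = P(outcome | unexposed) = 173/768 = 0.22526
Under exogeneity and monotonicity, PS = (p₁ − p₀)/(1 − p₀).
PS = (0.35125 − 0.22526) / 0.77474 ≈ 0.1626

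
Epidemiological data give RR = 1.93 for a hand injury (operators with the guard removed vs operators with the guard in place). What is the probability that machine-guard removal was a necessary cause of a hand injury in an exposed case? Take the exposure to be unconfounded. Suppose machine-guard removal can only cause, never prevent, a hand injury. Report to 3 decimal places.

Under exogeneity and monotonicity, PN = (RR − 1) / RR = 1 − 1/RR.
PN = (1.93 − 1) / 1.93 = 0.93 / 1.93 ≈ 0.4819

PN ≈ 0.482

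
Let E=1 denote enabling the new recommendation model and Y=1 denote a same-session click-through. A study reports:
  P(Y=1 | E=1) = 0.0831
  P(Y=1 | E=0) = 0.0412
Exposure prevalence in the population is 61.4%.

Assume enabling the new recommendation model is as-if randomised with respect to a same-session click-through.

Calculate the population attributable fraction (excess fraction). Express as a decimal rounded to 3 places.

Let p₁ = 0.0831, p₀ = 0.0412.
Overall risk P(Y=1) = π·p₁ + (1−π)·p₀ = 0.614×0.0831 + 0.386×0.0412 = 0.066927.
Under exogeneity, PAF = [P(Y=1) − p₀] / P(Y=1).
PAF = (0.066927 − 0.0412) / 0.066927 ≈ 0.3844

PAF ≈ 0.384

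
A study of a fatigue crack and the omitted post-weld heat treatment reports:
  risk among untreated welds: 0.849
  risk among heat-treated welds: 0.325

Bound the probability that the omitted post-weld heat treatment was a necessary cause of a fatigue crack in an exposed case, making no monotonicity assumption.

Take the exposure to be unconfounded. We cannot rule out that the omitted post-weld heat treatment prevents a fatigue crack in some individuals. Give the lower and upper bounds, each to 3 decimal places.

Let p₁ = 0.849, p₀ = 0.325.
Under exogeneity alone the bounds on PN are max{0,(p₁−p₀)/p₁} ≤ PN ≤ min{1,(1−p₀)/p₁}.
  lower = (p₁ − p₀)/p₁ = 0.524 / 0.849 ≈ 0.6172
  upper = min{1, (1 − p₀)/p₁} = 0.675 / 0.849 ≈ 0.7951

0.617 ≤ PN ≤ 0.795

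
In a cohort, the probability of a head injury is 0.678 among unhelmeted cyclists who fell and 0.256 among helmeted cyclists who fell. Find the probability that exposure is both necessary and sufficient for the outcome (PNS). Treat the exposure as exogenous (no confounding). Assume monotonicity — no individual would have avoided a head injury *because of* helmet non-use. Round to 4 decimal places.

PNS ≈ 0.4220

Let p₁ = 0.678, p₀ = 0.256.
Under exogeneity and monotonicity, PNS = p₁ − p₀.
PNS = 0.678 − 0.256 = 0.422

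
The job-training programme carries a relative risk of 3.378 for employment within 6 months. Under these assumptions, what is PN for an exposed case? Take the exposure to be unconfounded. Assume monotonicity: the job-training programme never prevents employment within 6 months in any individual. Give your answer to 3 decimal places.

Under exogeneity and monotonicity, PN = (RR − 1) / RR = 1 − 1/RR.
PN = (3.378 − 1) / 3.378 = 2.378 / 3.378 ≈ 0.7040

PN ≈ 0.704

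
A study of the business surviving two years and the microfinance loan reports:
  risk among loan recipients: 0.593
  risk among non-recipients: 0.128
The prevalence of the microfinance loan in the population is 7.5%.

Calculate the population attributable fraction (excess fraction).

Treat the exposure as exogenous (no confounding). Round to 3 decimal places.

Let p₁ = 0.593, p₀ = 0.128.
Overall risk P(Y=1) = π·p₁ + (1−π)·p₀ = 0.075×0.593 + 0.925×0.128 = 0.16287.
Under exogeneity, PAF = [P(Y=1) − p₀] / P(Y=1).
PAF = (0.16287 − 0.128) / 0.16287 ≈ 0.2141

PAF ≈ 0.214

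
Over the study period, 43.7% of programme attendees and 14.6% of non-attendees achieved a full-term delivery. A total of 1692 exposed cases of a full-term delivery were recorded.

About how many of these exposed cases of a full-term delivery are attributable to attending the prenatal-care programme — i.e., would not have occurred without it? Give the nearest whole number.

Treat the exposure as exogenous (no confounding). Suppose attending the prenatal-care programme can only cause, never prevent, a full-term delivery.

p₁ = 0.437, p₀ = 0.146.
PN = (p₁ − p₀)/p₁ = (0.437 − 0.146) / 0.437 ≈ 0.66590.
Attributable cases ≈ PN × (exposed cases) = 0.66590 × 1692 ≈ 1126.71.

about 1127 cases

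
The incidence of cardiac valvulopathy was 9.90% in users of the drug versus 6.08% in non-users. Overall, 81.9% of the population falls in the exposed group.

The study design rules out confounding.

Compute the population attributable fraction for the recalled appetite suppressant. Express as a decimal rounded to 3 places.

PAF ≈ 0.340

p₁ = 0.099, p₀ = 0.0608.
Overall risk P(Y=1) = π·p₁ + (1−π)·p₀ = 0.819×0.099 + 0.181×0.0608 = 0.092086.
Under exogeneity, PAF = [P(Y=1) − p₀] / P(Y=1).
PAF = (0.092086 − 0.0608) / 0.092086 ≈ 0.3397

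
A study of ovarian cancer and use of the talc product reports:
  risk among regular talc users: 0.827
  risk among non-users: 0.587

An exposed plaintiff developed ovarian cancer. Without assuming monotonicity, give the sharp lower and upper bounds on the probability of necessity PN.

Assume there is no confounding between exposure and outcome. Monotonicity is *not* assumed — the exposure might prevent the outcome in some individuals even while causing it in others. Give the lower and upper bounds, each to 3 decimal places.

0.290 ≤ PN ≤ 0.499

Let p₁ = 0.827, p₀ = 0.587.
Under exogeneity alone the bounds on PN are max{0,(p₁−p₀)/p₁} ≤ PN ≤ min{1,(1−p₀)/p₁}.
  lower = (p₁ − p₀)/p₁ = 0.24 / 0.827 ≈ 0.2902
  upper = min{1, (1 − p₀)/p₁} = 0.413 / 0.827 ≈ 0.4994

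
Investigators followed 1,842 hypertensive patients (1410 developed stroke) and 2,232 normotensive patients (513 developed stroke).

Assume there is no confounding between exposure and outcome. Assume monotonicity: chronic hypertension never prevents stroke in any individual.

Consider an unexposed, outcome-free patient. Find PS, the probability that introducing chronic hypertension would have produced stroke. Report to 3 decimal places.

PS ≈ 0.695

p₁ = P(outcome | exposed) = 1410/1842 = 0.76547
p₀ = P(outcome | unexposed) = 513/2232 = 0.22984
Under exogeneity and monotonicity, PS = (p₁ − p₀) / (1 − p₀).
PS = (0.76547 − 0.22984) / (1 − 0.22984) = 0.53563 / 0.77016 ≈ 0.6955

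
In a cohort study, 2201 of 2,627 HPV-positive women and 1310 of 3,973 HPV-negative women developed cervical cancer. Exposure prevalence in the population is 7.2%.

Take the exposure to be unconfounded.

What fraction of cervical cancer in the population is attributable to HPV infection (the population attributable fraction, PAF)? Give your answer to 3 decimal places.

p₁ = P(outcome | exposed) = 2201/2627 = 0.83784
p₀ = P(outcome | unexposed) = 1310/3973 = 0.32973
Overall risk P(Y=1) = π·p₁ + (1−π)·p₀ = 0.072×0.83784 + 0.928×0.32973 = 0.36631.
Under exogeneity, PAF = [P(Y=1) − p₀] / P(Y=1).
PAF = (0.36631 − 0.32973) / 0.36631 ≈ 0.0999

PAF ≈ 0.100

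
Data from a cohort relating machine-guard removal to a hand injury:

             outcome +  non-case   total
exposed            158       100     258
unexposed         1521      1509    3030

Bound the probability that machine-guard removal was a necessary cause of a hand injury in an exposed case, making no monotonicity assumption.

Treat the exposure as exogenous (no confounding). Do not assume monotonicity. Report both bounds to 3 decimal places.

0.180 ≤ PN ≤ 0.813

p₁ = P(outcome | exposed) = 158/258 = 0.6124
p₀ = P(outcome | unexposed) = 1521/3030 = 0.50198
Under exogeneity alone the bounds on PN are max{0,(p₁−p₀)/p₁} ≤ PN ≤ min{1,(1−p₀)/p₁}.
  lower = (p₁ − p₀)/p₁ = 0.11042 / 0.6124 ≈ 0.1803
  upper = min{1, (1 − p₀)/p₁} = 0.49802 / 0.6124 ≈ 0.8132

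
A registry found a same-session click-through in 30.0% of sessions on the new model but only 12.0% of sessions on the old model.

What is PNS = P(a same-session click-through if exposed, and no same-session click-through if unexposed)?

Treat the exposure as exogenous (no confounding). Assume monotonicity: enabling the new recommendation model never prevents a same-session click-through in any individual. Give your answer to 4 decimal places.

PNS ≈ 0.1800

p₁ = 0.3, p₀ = 0.12.
Under exogeneity and monotonicity, PNS = p₁ − p₀.
PNS = 0.3 − 0.12 = 0.18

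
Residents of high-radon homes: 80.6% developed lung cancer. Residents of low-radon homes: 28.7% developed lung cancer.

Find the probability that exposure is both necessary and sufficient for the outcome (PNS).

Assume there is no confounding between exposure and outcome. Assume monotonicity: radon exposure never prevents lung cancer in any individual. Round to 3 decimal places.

PNS ≈ 0.519

p₁ = 0.806, p₀ = 0.287.
Under exogeneity and monotonicity, PNS = p₁ − p₀.
PNS = 0.806 − 0.287 = 0.519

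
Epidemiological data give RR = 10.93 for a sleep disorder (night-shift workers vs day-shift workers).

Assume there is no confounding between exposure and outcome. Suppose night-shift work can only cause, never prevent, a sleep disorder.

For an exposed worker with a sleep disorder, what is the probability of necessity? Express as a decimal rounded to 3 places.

Under exogeneity and monotonicity, PN = (RR − 1) / RR = 1 − 1/RR.
PN = (10.93 − 1) / 10.93 = 9.93 / 10.93 ≈ 0.9085

PN ≈ 0.909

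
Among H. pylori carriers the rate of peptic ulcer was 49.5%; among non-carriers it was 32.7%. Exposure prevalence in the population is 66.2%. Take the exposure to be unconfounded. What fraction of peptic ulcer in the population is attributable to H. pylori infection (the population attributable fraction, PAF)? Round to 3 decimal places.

p₁ = 0.495, p₀ = 0.327.
Overall risk P(Y=1) = π·p₁ + (1−π)·p₀ = 0.662×0.495 + 0.338×0.327 = 0.43822.
Under exogeneity, PAF = [P(Y=1) − p₀] / P(Y=1).
PAF = (0.43822 − 0.327) / 0.43822 ≈ 0.2538

PAF ≈ 0.254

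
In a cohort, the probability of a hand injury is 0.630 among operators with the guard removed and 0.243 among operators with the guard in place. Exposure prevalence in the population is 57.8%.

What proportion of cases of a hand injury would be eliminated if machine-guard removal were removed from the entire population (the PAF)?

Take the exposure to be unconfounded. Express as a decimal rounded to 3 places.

PAF ≈ 0.479

Let p₁ = 0.63, p₀ = 0.243.
Overall risk P(Y=1) = π·p₁ + (1−π)·p₀ = 0.578×0.63 + 0.422×0.243 = 0.46669.
Under exogeneity, PAF = [P(Y=1) − p₀] / P(Y=1).
PAF = (0.46669 − 0.243) / 0.46669 ≈ 0.4793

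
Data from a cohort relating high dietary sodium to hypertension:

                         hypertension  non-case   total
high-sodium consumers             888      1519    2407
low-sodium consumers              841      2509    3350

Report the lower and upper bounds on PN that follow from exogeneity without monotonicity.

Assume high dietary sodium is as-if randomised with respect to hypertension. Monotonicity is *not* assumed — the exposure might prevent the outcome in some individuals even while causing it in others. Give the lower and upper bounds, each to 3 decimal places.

p₁ = P(outcome | exposed) = 888/2407 = 0.36892
p₀ = P(outcome | unexposed) = 841/3350 = 0.25104
Under exogeneity alone the bounds on PN are max{0,(p₁−p₀)/p₁} ≤ PN ≤ min{1,(1−p₀)/p₁}.
  lower = (p₁ − p₀)/p₁ = 0.11788 / 0.36892 ≈ 0.3195
  upper = min{1, (1 − p₀)/p₁} = 0.74896 / 0.36892 ≈ 2.0301 → capped at 1

0.320 ≤ PN ≤ 1.000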